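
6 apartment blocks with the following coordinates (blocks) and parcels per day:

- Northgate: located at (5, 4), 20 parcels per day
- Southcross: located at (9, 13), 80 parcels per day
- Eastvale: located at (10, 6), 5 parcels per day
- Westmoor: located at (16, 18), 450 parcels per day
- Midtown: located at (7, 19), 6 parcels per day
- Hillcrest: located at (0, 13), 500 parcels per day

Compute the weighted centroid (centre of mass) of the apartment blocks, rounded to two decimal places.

The minimiser of Σwᵢ‖p−pᵢ‖² is the weighted centroid p* = (Σwᵢpᵢ)/(Σwᵢ).
Σwᵢ = 1061.
Σwᵢxᵢ = 20·5 + 80·9 + 5·10 + 450·16 + 6·7 + 500·0 = 8112.
Σwᵢyᵢ = 20·4 + 80·13 + 5·6 + 450·18 + 6·19 + 500·13 = 15864.
x* = 8112/1061 = 7.65, y* = 15864/1061 = 14.95.

(7.65, 14.95)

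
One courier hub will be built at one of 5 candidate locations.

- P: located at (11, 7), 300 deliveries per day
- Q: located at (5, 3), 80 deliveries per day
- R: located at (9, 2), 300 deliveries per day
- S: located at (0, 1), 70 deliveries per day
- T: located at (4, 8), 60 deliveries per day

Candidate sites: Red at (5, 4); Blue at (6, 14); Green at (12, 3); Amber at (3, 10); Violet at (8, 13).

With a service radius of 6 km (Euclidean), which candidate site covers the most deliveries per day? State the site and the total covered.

Green, covering 600

Coverage radius r = 6 km; a point is covered iff (Δx)²+(Δy)² ≤ 6² = 36.
  Red (5, 4): covers {Q, R, S, T} → 510
  Blue (6, 14): covers {none} → 0
  Green (12, 3): covers {P, R} → 600
  Amber (3, 10): covers {T} → 60
  Violet (8, 13): covers {none} → 0
Maximum coverage at Green: 600 deliveries per day.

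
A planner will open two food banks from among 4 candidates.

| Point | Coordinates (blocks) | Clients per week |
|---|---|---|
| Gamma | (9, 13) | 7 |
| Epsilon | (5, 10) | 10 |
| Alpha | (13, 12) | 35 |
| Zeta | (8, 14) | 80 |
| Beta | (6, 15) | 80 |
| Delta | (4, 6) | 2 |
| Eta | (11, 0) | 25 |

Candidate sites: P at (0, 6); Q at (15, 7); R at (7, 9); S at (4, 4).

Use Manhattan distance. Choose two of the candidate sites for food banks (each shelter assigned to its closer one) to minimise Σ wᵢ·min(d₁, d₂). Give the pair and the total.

Evaluate every pair (each demand assigned to the nearer of the two):
  {Q, R}: total = 1644
  {R, S}: total = 1706
  {P, R}: total = 1760
  {Q, S}: total = 2838
  {P, Q}: total = 3022
  {P, S}: total = 3202
Best pair: {Q, R} with total 1644.

{Q, R}, total 1644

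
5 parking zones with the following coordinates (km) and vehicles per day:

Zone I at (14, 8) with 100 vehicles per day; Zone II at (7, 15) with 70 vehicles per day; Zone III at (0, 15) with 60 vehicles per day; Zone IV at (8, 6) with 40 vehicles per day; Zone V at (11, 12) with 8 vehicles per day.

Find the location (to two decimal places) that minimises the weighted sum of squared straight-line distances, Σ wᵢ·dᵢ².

(8.27, 11.10)

The minimiser of Σwᵢ‖p−pᵢ‖² is the weighted centroid p* = (Σwᵢpᵢ)/(Σwᵢ).
Σwᵢ = 278.
Σwᵢxᵢ = 100·14 + 70·7 + 60·0 + 40·8 + 8·11 = 2298.
Σwᵢyᵢ = 100·8 + 70·15 + 60·15 + 40·6 + 8·12 = 3086.
x* = 2298/278 = 8.27, y* = 3086/278 = 11.10.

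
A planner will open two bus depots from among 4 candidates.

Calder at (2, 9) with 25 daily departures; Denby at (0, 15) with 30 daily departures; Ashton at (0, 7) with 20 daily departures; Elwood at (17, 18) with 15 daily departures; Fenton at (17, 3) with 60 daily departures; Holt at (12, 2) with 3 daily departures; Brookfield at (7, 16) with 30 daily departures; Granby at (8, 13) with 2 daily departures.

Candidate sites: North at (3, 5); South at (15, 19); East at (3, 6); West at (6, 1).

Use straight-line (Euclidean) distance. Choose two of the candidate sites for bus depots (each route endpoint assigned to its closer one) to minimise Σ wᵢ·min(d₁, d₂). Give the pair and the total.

Evaluate every pair (each demand assigned to the nearer of the two):
  {South, East}: total = 1622.6
  {North, South}: total = 1673.7
  {East, West}: total = 1732.9
  {North, West}: total = 1834.1
  {South, West}: total = 1847.6
  {North, East}: total = 1920.8
Best pair: {South, East} with total 1622.6.

{South, East}, total 1622.6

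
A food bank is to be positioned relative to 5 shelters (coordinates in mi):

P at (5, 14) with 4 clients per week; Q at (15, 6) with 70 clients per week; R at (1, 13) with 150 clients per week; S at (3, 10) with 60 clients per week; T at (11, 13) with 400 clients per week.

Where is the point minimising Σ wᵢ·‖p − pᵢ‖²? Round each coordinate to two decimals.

The minimiser of Σwᵢ‖p−pᵢ‖² is the weighted centroid p* = (Σwᵢpᵢ)/(Σwᵢ).
Σwᵢ = 684.
Σwᵢxᵢ = 4·5 + 70·15 + 150·1 + 60·3 + 400·11 = 5800.
Σwᵢyᵢ = 4·14 + 70·6 + 150·13 + 60·10 + 400·13 = 8226.
x* = 5800/684 = 8.48, y* = 8226/684 = 12.03.

(8.48, 12.03)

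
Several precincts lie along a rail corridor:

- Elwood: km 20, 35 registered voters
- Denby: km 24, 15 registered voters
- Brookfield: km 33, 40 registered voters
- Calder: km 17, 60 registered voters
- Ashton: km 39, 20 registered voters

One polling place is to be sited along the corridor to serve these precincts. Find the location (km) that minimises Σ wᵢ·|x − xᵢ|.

x = 20

For a sum of weighted absolute distances on a line, the optimum is the weighted median (not the mean). Total weight W = 170; half-weight = 85.
Sort by position and accumulate weight:
  km 17 (Calder, w=60) → cum 60
  km 20 (Elwood, w=35) → cum 95  ≥ 85 → median here
  km 24 (Denby, w=15) → cum 110
  km 33 (Brookfield, w=40) → cum 150
  km 39 (Ashton, w=20) → cum 170
Optimal location: km 20.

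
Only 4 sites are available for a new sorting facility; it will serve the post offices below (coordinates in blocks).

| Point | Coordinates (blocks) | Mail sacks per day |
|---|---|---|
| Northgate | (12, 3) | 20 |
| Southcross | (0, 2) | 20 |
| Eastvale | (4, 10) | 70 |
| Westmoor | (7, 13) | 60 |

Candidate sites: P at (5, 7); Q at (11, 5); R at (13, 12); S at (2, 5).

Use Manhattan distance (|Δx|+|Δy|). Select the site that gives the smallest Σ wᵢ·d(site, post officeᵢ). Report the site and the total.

P, total 1180 blocks

Total weighted distance at each candidate:
  P (5, 7): total = 1180
  Q (11, 5): total = 1900
  R (13, 12): total = 1850
  S (2, 5): total = 1610
Minimum is at P with total 1180 blocks.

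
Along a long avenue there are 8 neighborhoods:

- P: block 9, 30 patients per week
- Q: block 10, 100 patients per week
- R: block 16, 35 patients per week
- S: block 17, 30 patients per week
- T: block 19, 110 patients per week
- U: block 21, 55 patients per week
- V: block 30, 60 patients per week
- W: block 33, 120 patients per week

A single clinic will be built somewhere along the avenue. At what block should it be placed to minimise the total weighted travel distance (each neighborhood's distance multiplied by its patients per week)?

For a sum of weighted absolute distances on a line, the optimum is the weighted median (not the mean). Total weight W = 540; half-weight = 270.
Sort by position and accumulate weight:
  block 9 (P, w=30) → cum 30
  block 10 (Q, w=100) → cum 130
  block 16 (R, w=35) → cum 165
  block 17 (S, w=30) → cum 195
  block 19 (T, w=110) → cum 305  ≥ 270 → median here
  block 21 (U, w=55) → cum 360
  block 30 (V, w=60) → cum 420
  block 33 (W, w=120) → cum 540
Optimal location: block 19.

x = 19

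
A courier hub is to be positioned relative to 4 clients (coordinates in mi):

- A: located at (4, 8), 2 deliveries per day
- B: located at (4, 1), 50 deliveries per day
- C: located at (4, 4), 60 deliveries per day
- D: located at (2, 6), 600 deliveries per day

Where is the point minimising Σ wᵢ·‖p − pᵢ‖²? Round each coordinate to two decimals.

(2.31, 5.49)

The minimiser of Σwᵢ‖p−pᵢ‖² is the weighted centroid p* = (Σwᵢpᵢ)/(Σwᵢ).
Σwᵢ = 712.
Σwᵢxᵢ = 2·4 + 50·4 + 60·4 + 600·2 = 1648.
Σwᵢyᵢ = 2·8 + 50·1 + 60·4 + 600·6 = 3906.
x* = 1648/712 = 2.31, y* = 3906/712 = 5.49.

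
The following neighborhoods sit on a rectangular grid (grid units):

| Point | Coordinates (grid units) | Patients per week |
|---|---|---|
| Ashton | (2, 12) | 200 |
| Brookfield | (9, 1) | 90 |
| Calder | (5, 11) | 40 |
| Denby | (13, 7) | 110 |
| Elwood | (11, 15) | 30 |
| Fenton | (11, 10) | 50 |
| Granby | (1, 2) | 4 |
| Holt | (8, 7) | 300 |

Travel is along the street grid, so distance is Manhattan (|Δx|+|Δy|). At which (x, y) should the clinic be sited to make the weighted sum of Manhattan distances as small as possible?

(8, 7)

Manhattan distance separates: Σwᵢ(|x−xᵢ|+|y−yᵢ|) = Σwᵢ|x−xᵢ| + Σwᵢ|y−yᵢ|, so x and y are optimised independently as 1-D weighted medians.
Total weight W = 824; half = 412.
x-coordinate, sorted with cumulative weight:
  x=1 (Granby, w=4) cum 4
  x=2 (Ashton, w=200) cum 204
  x=5 (Calder, w=40) cum 244
  x=8 (Holt, w=300) cum 544  ← median
  x=9 (Brookfield, w=90) cum 634
  x=11 (Elwood, w=30) cum 664
  x=11 (Fenton, w=50) cum 714
  x=13 (Denby, w=110) cum 824
⇒ x* = 8
y-coordinate, sorted with cumulative weight:
  y=1 (Brookfield, w=90) cum 90
  y=2 (Granby, w=4) cum 94
  y=7 (Denby, w=110) cum 204
  y=7 (Holt, w=300) cum 504  ← median
  y=10 (Fenton, w=50) cum 554
  y=11 (Calder, w=40) cum 594
  y=12 (Ashton, w=200) cum 794
  y=15 (Elwood, w=30) cum 824
⇒ y* = 7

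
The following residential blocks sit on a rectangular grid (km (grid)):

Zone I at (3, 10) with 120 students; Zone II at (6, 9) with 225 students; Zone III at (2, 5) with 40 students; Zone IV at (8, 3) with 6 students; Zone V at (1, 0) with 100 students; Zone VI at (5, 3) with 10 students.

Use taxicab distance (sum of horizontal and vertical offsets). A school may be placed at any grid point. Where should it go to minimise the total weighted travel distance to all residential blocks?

(3, 9)

Manhattan distance separates: Σwᵢ(|x−xᵢ|+|y−yᵢ|) = Σwᵢ|x−xᵢ| + Σwᵢ|y−yᵢ|, so x and y are optimised independently as 1-D weighted medians.
Total weight W = 501; half = 250.5.
x-coordinate, sorted with cumulative weight:
  x=1 (Zone V, w=100) cum 100
  x=2 (Zone III, w=40) cum 140
  x=3 (Zone I, w=120) cum 260  ← median
  x=5 (Zone VI, w=10) cum 270
  x=6 (Zone II, w=225) cum 495
  x=8 (Zone IV, w=6) cum 501
⇒ x* = 3
y-coordinate, sorted with cumulative weight:
  y=0 (Zone V, w=100) cum 100
  y=3 (Zone IV, w=6) cum 106
  y=3 (Zone VI, w=10) cum 116
  y=5 (Zone III, w=40) cum 156
  y=9 (Zone II, w=225) cum 381  ← median
  y=10 (Zone I, w=120) cum 501
⇒ y* = 9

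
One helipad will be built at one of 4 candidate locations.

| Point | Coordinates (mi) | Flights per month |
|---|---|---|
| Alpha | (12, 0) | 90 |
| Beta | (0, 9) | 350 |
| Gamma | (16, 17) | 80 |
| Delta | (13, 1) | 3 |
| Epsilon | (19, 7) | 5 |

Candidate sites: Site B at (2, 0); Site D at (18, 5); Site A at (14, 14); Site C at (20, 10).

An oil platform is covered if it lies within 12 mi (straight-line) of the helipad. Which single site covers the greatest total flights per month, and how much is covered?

Coverage radius r = 12 mi; a point is covered iff (Δx)²+(Δy)² ≤ 12² = 144.
  Site B (2, 0): covers {Alpha, Beta, Delta} → 443
  Site D (18, 5): covers {Alpha, Delta, Epsilon} → 98
  Site A (14, 14): covers {Gamma, Epsilon} → 85
  Site C (20, 10): covers {Gamma, Delta, Epsilon} → 88
Maximum coverage at Site B: 443 flights per month.

Site B, covering 443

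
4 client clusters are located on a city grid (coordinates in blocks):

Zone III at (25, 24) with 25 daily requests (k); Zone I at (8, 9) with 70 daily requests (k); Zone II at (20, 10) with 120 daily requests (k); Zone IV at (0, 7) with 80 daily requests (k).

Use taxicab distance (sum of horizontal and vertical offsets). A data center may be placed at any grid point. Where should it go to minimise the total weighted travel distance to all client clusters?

Manhattan distance separates: Σwᵢ(|x−xᵢ|+|y−yᵢ|) = Σwᵢ|x−xᵢ| + Σwᵢ|y−yᵢ|, so x and y are optimised independently as 1-D weighted medians.
Total weight W = 295; half = 147.5.
x-coordinate, sorted with cumulative weight:
  x=0 (Zone IV, w=80) cum 80
  x=8 (Zone I, w=70) cum 150  ← median
  x=20 (Zone II, w=120) cum 270
  x=25 (Zone III, w=25) cum 295
⇒ x* = 8
y-coordinate, sorted with cumulative weight:
  y=7 (Zone IV, w=80) cum 80
  y=9 (Zone I, w=70) cum 150  ← median
  y=10 (Zone II, w=120) cum 270
  y=24 (Zone III, w=25) cum 295
⇒ y* = 9

(8, 9)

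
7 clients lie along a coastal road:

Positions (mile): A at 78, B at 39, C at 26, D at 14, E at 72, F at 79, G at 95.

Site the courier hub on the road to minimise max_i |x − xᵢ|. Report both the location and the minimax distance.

location 54.5, max distance 40.5

The 1-center on a line is the midpoint of the two extreme points: leftmost at 14, rightmost at 95.
Optimal location = (14 + 95)/2 = 54.5; maximum distance = (95 − 14)/2 = 40.5.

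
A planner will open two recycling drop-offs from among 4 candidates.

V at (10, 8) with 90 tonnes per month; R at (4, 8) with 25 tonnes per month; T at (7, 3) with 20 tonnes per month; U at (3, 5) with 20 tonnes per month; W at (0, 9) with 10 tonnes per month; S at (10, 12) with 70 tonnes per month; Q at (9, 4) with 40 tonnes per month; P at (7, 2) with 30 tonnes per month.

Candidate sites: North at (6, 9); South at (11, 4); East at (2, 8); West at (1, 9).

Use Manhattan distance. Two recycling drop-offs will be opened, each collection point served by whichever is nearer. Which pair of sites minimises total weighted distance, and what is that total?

{North, South}, total 1575

Evaluate every pair (each demand assigned to the nearer of the two):
  {North, South}: total = 1575
  {South, East}: total = 1600
  {South, West}: total = 1670
  {North, East}: total = 1800
  {North, West}: total = 1845
  {East, West}: total = 2670
Best pair: {North, South} with total 1575.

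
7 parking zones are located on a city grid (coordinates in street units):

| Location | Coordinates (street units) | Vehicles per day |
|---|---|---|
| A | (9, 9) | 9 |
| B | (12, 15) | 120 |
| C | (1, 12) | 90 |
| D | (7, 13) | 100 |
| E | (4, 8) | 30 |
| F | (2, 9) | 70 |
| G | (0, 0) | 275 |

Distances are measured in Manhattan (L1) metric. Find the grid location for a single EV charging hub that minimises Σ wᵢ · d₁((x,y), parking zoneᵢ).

Manhattan distance separates: Σwᵢ(|x−xᵢ|+|y−yᵢ|) = Σwᵢ|x−xᵢ| + Σwᵢ|y−yᵢ|, so x and y are optimised independently as 1-D weighted medians.
Total weight W = 694; half = 347.
x-coordinate, sorted with cumulative weight:
  x=0 (G, w=275) cum 275
  x=1 (C, w=90) cum 365  ← median
  x=2 (F, w=70) cum 435
  x=4 (E, w=30) cum 465
  x=7 (D, w=100) cum 565
  x=9 (A, w=9) cum 574
  x=12 (B, w=120) cum 694
⇒ x* = 1
y-coordinate, sorted with cumulative weight:
  y=0 (G, w=275) cum 275
  y=8 (E, w=30) cum 305
  y=9 (A, w=9) cum 314
  y=9 (F, w=70) cum 384  ← median
  y=12 (C, w=90) cum 474
  y=13 (D, w=100) cum 574
  y=15 (B, w=120) cum 694
⇒ y* = 9

(1, 9)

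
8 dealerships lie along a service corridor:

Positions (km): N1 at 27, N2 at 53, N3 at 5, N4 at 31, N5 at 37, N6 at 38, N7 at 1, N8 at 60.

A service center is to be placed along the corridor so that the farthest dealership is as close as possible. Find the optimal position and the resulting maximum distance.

The 1-center on a line is the midpoint of the two extreme points: leftmost at 1, rightmost at 60.
Optimal location = (1 + 60)/2 = 30.5; maximum distance = (60 − 1)/2 = 29.5.

location 30.5, max distance 29.5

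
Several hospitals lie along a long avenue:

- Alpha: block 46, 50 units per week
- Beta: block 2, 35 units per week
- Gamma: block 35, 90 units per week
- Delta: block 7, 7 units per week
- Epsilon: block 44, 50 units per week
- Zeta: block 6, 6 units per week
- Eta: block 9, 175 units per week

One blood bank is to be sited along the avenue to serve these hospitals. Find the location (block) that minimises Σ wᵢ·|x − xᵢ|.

x = 9

For a sum of weighted absolute distances on a line, the optimum is the weighted median (not the mean). Total weight W = 413; half-weight = 206.5.
Sort by position and accumulate weight:
  block 2 (Beta, w=35) → cum 35
  block 6 (Zeta, w=6) → cum 41
  block 7 (Delta, w=7) → cum 48
  block 9 (Eta, w=175) → cum 223  ≥ 206.5 → median here
  block 35 (Gamma, w=90) → cum 313
  block 44 (Epsilon, w=50) → cum 363
  block 46 (Alpha, w=50) → cum 413
Optimal location: block 9.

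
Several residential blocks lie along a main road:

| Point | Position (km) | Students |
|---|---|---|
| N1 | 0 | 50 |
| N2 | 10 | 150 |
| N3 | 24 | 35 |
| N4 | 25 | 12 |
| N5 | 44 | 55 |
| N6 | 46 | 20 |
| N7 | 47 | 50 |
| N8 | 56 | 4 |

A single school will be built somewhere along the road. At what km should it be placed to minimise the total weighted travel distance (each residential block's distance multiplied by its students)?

x = 10

For a sum of weighted absolute distances on a line, the optimum is the weighted median (not the mean). Total weight W = 376; half-weight = 188.
Sort by position and accumulate weight:
  km 0 (N1, w=50) → cum 50
  km 10 (N2, w=150) → cum 200  ≥ 188 → median here
  km 24 (N3, w=35) → cum 235
  km 25 (N4, w=12) → cum 247
  km 44 (N5, w=55) → cum 302
  km 46 (N6, w=20) → cum 322
  km 47 (N7, w=50) → cum 372
  km 56 (N8, w=4) → cum 376
Optimal location: km 10.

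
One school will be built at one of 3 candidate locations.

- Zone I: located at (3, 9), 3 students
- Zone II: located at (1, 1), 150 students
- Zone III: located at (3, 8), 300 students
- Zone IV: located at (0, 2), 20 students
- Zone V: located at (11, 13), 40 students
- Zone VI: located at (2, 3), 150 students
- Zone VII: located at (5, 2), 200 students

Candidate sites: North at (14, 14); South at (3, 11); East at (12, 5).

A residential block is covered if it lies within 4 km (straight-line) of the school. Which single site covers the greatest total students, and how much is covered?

Coverage radius r = 4 km; a point is covered iff (Δx)²+(Δy)² ≤ 4² = 16.
  North (14, 14): covers {Zone V} → 40
  South (3, 11): covers {Zone I, Zone III} → 303
  East (12, 5): covers {none} → 0
Maximum coverage at South: 303 students.

South, covering 303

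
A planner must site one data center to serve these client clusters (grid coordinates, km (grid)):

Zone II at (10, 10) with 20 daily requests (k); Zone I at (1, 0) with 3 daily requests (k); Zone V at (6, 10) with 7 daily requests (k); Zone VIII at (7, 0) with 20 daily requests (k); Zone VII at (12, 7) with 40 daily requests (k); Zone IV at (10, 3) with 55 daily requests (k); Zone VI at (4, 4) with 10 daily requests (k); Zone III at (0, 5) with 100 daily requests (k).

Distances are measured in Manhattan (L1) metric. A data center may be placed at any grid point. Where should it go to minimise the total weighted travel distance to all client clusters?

(7, 5)

Manhattan distance separates: Σwᵢ(|x−xᵢ|+|y−yᵢ|) = Σwᵢ|x−xᵢ| + Σwᵢ|y−yᵢ|, so x and y are optimised independently as 1-D weighted medians.
Total weight W = 255; half = 127.5.
x-coordinate, sorted with cumulative weight:
  x=0 (Zone III, w=100) cum 100
  x=1 (Zone I, w=3) cum 103
  x=4 (Zone VI, w=10) cum 113
  x=6 (Zone V, w=7) cum 120
  x=7 (Zone VIII, w=20) cum 140  ← median
  x=10 (Zone II, w=20) cum 160
  x=10 (Zone IV, w=55) cum 215
  x=12 (Zone VII, w=40) cum 255
⇒ x* = 7
y-coordinate, sorted with cumulative weight:
  y=0 (Zone I, w=3) cum 3
  y=0 (Zone VIII, w=20) cum 23
  y=3 (Zone IV, w=55) cum 78
  y=4 (Zone VI, w=10) cum 88
  y=5 (Zone III, w=100) cum 188  ← median
  y=7 (Zone VII, w=40) cum 228
  y=10 (Zone II, w=20) cum 248
  y=10 (Zone V, w=7) cum 255
⇒ y* = 5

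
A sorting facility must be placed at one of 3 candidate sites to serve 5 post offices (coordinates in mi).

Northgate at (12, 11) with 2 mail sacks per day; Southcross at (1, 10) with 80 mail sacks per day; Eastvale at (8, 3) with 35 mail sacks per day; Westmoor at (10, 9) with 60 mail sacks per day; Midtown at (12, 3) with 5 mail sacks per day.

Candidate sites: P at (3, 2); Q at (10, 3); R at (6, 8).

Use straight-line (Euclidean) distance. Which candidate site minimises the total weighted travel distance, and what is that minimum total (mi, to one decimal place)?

R, total 919.1 mi

Total weighted distance at each candidate:
  P (3, 2): total = 1502.9
  Q (10, 3): total = 1368.6
  R (6, 8): total = 919.1
Minimum is at R with total 919.1 mi.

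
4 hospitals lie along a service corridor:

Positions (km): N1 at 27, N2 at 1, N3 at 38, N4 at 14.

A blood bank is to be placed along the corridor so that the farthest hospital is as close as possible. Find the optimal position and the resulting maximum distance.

The 1-center on a line is the midpoint of the two extreme points: leftmost at 1, rightmost at 38.
Optimal location = (1 + 38)/2 = 19.5; maximum distance = (38 − 1)/2 = 18.5.

location 19.5, max distance 18.5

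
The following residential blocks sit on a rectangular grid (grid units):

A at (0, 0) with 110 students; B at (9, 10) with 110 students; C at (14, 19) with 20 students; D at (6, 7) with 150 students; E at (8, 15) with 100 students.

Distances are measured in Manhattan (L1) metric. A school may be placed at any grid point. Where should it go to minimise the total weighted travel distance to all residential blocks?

(6, 7)

Manhattan distance separates: Σwᵢ(|x−xᵢ|+|y−yᵢ|) = Σwᵢ|x−xᵢ| + Σwᵢ|y−yᵢ|, so x and y are optimised independently as 1-D weighted medians.
Total weight W = 490; half = 245.
x-coordinate, sorted with cumulative weight:
  x=0 (A, w=110) cum 110
  x=6 (D, w=150) cum 260  ← median
  x=8 (E, w=100) cum 360
  x=9 (B, w=110) cum 470
  x=14 (C, w=20) cum 490
⇒ x* = 6
y-coordinate, sorted with cumulative weight:
  y=0 (A, w=110) cum 110
  y=7 (D, w=150) cum 260  ← median
  y=10 (B, w=110) cum 370
  y=15 (E, w=100) cum 470
  y=19 (C, w=20) cum 490
⇒ y* = 7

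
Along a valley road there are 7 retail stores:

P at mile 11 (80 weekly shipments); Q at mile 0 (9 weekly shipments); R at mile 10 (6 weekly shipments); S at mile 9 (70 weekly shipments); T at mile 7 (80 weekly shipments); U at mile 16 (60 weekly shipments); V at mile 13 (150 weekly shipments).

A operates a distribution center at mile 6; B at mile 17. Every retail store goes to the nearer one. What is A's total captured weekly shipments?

The indifferent point is the midpoint (6+17)/2 = 11.5; retail stores left of it (closer to A at 6) go to A, those right go to B.
  Q at 0 (w=9) → A
  T at 7 (w=80) → A
  S at 9 (w=70) → A
  R at 10 (w=6) → A
  P at 11 (w=80) → A
  V at 13 (w=150) → B
  U at 16 (w=60) → B
A captures 245; B captures 210.

245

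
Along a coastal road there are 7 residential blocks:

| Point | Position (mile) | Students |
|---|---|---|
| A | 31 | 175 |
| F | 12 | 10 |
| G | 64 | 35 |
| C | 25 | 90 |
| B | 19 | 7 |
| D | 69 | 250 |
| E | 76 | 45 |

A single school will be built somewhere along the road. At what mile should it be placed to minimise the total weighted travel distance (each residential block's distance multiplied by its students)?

x = 64

For a sum of weighted absolute distances on a line, the optimum is the weighted median (not the mean). Total weight W = 612; half-weight = 306.
Sort by position and accumulate weight:
  mile 12 (F, w=10) → cum 10
  mile 19 (B, w=7) → cum 17
  mile 25 (C, w=90) → cum 107
  mile 31 (A, w=175) → cum 282
  mile 64 (G, w=35) → cum 317  ≥ 306 → median here
  mile 69 (D, w=250) → cum 567
  mile 76 (E, w=45) → cum 612
Optimal location: mile 64.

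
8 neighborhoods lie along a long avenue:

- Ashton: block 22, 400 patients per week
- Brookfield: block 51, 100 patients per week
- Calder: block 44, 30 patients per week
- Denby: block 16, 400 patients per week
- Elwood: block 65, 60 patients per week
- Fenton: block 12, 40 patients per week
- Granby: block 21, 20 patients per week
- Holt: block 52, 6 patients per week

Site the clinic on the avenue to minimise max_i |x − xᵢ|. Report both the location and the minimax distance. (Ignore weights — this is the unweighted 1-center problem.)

The 1-center on a line is the midpoint of the two extreme points: leftmost at 12, rightmost at 65.
Optimal location = (12 + 65)/2 = 38.5; maximum distance = (65 − 12)/2 = 26.5.

location 38.5, max distance 26.5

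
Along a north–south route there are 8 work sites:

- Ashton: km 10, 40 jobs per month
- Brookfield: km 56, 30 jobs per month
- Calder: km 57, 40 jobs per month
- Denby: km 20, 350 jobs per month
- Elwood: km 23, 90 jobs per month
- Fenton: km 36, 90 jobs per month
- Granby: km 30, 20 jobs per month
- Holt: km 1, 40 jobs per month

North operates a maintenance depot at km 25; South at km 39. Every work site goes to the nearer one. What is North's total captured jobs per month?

540

The indifferent point is the midpoint (25+39)/2 = 32; work sites left of it (closer to North at 25) go to North, those right go to South.
  Holt at 1 (w=40) → North
  Ashton at 10 (w=40) → North
  Denby at 20 (w=350) → North
  Elwood at 23 (w=90) → North
  Granby at 30 (w=20) → North
  Fenton at 36 (w=90) → South
  Brookfield at 56 (w=30) → South
  Calder at 57 (w=40) → South
North captures 540; South captures 160.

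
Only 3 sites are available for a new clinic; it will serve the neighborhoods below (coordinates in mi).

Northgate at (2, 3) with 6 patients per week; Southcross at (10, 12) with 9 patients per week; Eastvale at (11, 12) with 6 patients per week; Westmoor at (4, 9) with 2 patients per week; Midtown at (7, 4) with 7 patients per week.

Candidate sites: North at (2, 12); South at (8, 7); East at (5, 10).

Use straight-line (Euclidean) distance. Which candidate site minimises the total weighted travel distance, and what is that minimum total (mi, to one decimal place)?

South, total 157.8 mi

Total weighted distance at each candidate:
  North (2, 12): total = 253.2
  South (8, 7): total = 157.8
  East (5, 10): total = 179.2
Minimum is at South with total 157.8 mi.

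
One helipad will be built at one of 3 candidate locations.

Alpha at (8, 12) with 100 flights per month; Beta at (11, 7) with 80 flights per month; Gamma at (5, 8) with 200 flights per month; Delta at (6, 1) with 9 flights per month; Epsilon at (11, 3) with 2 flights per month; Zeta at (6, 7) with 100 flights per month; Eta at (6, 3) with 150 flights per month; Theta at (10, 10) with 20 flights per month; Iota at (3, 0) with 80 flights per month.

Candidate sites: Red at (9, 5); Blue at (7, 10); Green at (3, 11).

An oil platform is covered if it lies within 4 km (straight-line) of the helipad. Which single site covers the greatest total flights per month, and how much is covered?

Blue, covering 420

Coverage radius r = 4 km; a point is covered iff (Δx)²+(Δy)² ≤ 4² = 16.
  Red (9, 5): covers {Beta, Epsilon, Zeta, Eta} → 332
  Blue (7, 10): covers {Alpha, Gamma, Zeta, Theta} → 420
  Green (3, 11): covers {Gamma} → 200
Maximum coverage at Blue: 420 flights per month.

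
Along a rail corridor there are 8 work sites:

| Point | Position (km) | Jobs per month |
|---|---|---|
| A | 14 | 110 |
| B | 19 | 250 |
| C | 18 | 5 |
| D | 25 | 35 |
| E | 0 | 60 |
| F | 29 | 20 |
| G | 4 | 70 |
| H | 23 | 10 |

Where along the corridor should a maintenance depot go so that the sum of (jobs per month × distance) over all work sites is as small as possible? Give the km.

x = 19

For a sum of weighted absolute distances on a line, the optimum is the weighted median (not the mean). Total weight W = 560; half-weight = 280.
Sort by position and accumulate weight:
  km 0 (E, w=60) → cum 60
  km 4 (G, w=70) → cum 130
  km 14 (A, w=110) → cum 240
  km 18 (C, w=5) → cum 245
  km 19 (B, w=250) → cum 495  ≥ 280 → median here
  km 23 (H, w=10) → cum 505
  km 25 (D, w=35) → cum 540
  km 29 (F, w=20) → cum 560
Optimal location: km 19.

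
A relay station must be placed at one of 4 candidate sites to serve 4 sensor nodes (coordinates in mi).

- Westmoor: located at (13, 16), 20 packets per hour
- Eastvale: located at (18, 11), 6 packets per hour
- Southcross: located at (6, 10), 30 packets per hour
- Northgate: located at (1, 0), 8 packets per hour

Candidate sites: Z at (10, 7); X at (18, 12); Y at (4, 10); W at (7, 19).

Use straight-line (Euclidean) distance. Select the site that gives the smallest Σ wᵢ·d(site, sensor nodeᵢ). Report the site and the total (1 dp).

Y, total 444.1 mi

Total weighted distance at each candidate:
  Z (10, 7): total = 484.6
  X (18, 12): total = 665.5
  Y (4, 10): total = 444.1
  W (7, 19): total = 646.8
Minimum is at Y with total 444.1 mi.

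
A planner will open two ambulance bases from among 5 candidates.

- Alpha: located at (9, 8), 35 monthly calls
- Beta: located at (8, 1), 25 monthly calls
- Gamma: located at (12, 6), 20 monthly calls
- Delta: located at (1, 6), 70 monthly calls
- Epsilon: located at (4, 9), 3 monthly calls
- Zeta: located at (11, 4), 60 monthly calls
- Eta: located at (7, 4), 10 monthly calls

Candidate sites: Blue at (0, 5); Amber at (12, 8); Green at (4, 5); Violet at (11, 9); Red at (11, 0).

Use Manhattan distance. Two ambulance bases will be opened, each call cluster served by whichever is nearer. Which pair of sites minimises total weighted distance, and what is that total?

Evaluate every pair (each demand assigned to the nearer of the two):
  {Blue, Amber}: total = 964
  {Amber, Green}: total = 977
  {Blue, Violet}: total = 1001
  {Green, Violet}: total = 1017
  {Blue, Red}: total = 1074
  {Green, Red}: total = 1092
  {Blue, Green}: total = 1332
  {Amber, Red}: total = 1502
  {Violet, Red}: total = 1536
  {Amber, Violet}: total = 1741
Best pair: {Blue, Amber} with total 964.

{Blue, Amber}, total 964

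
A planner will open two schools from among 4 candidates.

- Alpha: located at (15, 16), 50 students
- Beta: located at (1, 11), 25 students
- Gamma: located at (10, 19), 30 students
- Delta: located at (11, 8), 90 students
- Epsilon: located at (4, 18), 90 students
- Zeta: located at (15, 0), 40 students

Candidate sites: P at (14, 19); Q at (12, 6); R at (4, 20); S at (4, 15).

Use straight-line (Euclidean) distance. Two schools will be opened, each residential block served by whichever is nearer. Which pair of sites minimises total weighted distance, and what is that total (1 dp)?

Evaluate every pair (each demand assigned to the nearer of the two):
  {Q, R}: total = 1591.2
  {Q, S}: total = 1602.9
  {P, Q}: total = 1954.3
  {P, S}: total = 2308.1
  {P, R}: total = 2482.5
  {R, S}: total = 2674.7
Best pair: {Q, R} with total 1591.2.

{Q, R}, total 1591.2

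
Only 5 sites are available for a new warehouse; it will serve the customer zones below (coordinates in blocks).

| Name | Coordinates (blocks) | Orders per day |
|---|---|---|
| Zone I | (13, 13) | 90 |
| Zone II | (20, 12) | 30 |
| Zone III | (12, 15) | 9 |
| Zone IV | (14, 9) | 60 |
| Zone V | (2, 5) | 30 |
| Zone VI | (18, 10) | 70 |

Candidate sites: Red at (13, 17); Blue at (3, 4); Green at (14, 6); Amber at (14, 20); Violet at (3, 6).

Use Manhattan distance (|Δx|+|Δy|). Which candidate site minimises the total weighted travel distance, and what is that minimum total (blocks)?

Total weighted distance at each candidate:
  Red (13, 17): total = 2817
  Blue (3, 4): total = 5130
  Green (14, 6): total = 2309
  Amber (14, 20): total = 3653
  Violet (3, 6): total = 4612
Minimum is at Green with total 2309 blocks.

Green, total 2309 blocks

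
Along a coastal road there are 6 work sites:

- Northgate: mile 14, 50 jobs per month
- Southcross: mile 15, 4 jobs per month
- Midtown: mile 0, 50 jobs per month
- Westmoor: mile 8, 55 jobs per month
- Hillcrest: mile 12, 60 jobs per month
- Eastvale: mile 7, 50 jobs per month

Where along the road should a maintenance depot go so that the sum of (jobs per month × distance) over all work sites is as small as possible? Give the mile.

x = 8

For a sum of weighted absolute distances on a line, the optimum is the weighted median (not the mean). Total weight W = 269; half-weight = 134.5.
Sort by position and accumulate weight:
  mile 0 (Midtown, w=50) → cum 50
  mile 7 (Eastvale, w=50) → cum 100
  mile 8 (Westmoor, w=55) → cum 155  ≥ 134.5 → median here
  mile 12 (Hillcrest, w=60) → cum 215
  mile 14 (Northgate, w=50) → cum 265
  mile 15 (Southcross, w=4) → cum 269
Optimal location: mile 8.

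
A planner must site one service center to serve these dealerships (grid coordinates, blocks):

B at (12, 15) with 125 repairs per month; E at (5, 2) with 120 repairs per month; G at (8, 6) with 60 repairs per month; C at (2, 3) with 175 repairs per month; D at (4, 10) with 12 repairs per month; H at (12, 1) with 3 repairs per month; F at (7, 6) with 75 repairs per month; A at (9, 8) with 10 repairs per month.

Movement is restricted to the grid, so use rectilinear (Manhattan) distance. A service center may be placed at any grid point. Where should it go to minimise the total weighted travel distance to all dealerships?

Manhattan distance separates: Σwᵢ(|x−xᵢ|+|y−yᵢ|) = Σwᵢ|x−xᵢ| + Σwᵢ|y−yᵢ|, so x and y are optimised independently as 1-D weighted medians.
Total weight W = 580; half = 290.
x-coordinate, sorted with cumulative weight:
  x=2 (C, w=175) cum 175
  x=4 (D, w=12) cum 187
  x=5 (E, w=120) cum 307  ← median
  x=7 (F, w=75) cum 382
  x=8 (G, w=60) cum 442
  x=9 (A, w=10) cum 452
  x=12 (B, w=125) cum 577
  x=12 (H, w=3) cum 580
⇒ x* = 5
y-coordinate, sorted with cumulative weight:
  y=1 (H, w=3) cum 3
  y=2 (E, w=120) cum 123
  y=3 (C, w=175) cum 298  ← median
  y=6 (G, w=60) cum 358
  y=6 (F, w=75) cum 433
  y=8 (A, w=10) cum 443
  y=10 (D, w=12) cum 455
  y=15 (B, w=125) cum 580
⇒ y* = 3

(5, 3)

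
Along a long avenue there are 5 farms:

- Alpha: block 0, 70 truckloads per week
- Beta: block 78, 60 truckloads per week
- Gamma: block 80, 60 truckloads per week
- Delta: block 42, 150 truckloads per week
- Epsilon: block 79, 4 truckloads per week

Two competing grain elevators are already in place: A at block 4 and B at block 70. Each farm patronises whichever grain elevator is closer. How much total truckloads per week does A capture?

70

The indifferent point is the midpoint (4+70)/2 = 37; farms left of it (closer to A at 4) go to A, those right go to B.
  Alpha at 0 (w=70) → A
  Delta at 42 (w=150) → B
  Beta at 78 (w=60) → B
  Epsilon at 79 (w=4) → B
  Gamma at 80 (w=60) → B
A captures 70; B captures 274.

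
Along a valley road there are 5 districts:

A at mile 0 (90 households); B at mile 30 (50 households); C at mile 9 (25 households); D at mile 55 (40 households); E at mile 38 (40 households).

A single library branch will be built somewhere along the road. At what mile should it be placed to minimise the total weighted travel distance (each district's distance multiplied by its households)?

For a sum of weighted absolute distances on a line, the optimum is the weighted median (not the mean). Total weight W = 245; half-weight = 122.5.
Sort by position and accumulate weight:
  mile 0 (A, w=90) → cum 90
  mile 9 (C, w=25) → cum 115
  mile 30 (B, w=50) → cum 165  ≥ 122.5 → median here
  mile 38 (E, w=40) → cum 205
  mile 55 (D, w=40) → cum 245
Optimal location: mile 30.

x = 30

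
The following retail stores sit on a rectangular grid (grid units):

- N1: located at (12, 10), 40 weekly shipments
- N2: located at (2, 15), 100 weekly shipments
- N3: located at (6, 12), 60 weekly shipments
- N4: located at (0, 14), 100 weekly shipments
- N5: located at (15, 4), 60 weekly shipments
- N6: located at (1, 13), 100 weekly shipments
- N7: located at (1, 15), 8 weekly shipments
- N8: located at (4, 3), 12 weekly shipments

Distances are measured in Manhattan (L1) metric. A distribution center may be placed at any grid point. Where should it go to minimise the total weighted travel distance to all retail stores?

Manhattan distance separates: Σwᵢ(|x−xᵢ|+|y−yᵢ|) = Σwᵢ|x−xᵢ| + Σwᵢ|y−yᵢ|, so x and y are optimised independently as 1-D weighted medians.
Total weight W = 480; half = 240.
x-coordinate, sorted with cumulative weight:
  x=0 (N4, w=100) cum 100
  x=1 (N6, w=100) cum 200
  x=1 (N7, w=8) cum 208
  x=2 (N2, w=100) cum 308  ← median
  x=4 (N8, w=12) cum 320
  x=6 (N3, w=60) cum 380
  x=12 (N1, w=40) cum 420
  x=15 (N5, w=60) cum 480
⇒ x* = 2
y-coordinate, sorted with cumulative weight:
  y=3 (N8, w=12) cum 12
  y=4 (N5, w=60) cum 72
  y=10 (N1, w=40) cum 112
  y=12 (N3, w=60) cum 172
  y=13 (N6, w=100) cum 272  ← median
  y=14 (N4, w=100) cum 372
  y=15 (N2, w=100) cum 472
  y=15 (N7, w=8) cum 480
⇒ y* = 13

(2, 13)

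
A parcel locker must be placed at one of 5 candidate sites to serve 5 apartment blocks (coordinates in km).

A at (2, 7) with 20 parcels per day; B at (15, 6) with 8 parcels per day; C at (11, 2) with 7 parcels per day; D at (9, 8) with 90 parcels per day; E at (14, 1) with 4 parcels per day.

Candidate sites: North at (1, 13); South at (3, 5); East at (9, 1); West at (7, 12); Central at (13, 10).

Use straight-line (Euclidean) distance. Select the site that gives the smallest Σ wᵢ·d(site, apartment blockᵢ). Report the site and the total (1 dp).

Total weighted distance at each candidate:
  North (1, 13): total = 1270.8
  South (3, 5): total = 851.4
  East (9, 1): total = 912.5
  West (7, 12): total = 751.5
  Central (13, 10): total = 760.2
Minimum is at West with total 751.5 km.

West, total 751.5 km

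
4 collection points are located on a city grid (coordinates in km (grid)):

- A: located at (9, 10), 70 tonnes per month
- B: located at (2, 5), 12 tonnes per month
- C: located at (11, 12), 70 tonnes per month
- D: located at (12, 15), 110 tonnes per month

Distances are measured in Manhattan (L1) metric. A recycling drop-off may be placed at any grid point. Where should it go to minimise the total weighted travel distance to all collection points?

(11, 12)

Manhattan distance separates: Σwᵢ(|x−xᵢ|+|y−yᵢ|) = Σwᵢ|x−xᵢ| + Σwᵢ|y−yᵢ|, so x and y are optimised independently as 1-D weighted medians.
Total weight W = 262; half = 131.
x-coordinate, sorted with cumulative weight:
  x=2 (B, w=12) cum 12
  x=9 (A, w=70) cum 82
  x=11 (C, w=70) cum 152  ← median
  x=12 (D, w=110) cum 262
⇒ x* = 11
y-coordinate, sorted with cumulative weight:
  y=5 (B, w=12) cum 12
  y=10 (A, w=70) cum 82
  y=12 (C, w=70) cum 152  ← median
  y=15 (D, w=110) cum 262
⇒ y* = 12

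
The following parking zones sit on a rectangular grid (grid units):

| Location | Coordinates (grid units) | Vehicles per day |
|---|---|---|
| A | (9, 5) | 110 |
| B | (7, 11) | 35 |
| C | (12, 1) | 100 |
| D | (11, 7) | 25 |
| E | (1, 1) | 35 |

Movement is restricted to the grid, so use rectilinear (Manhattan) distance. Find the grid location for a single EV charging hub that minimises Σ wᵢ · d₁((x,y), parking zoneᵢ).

(9, 5)

Manhattan distance separates: Σwᵢ(|x−xᵢ|+|y−yᵢ|) = Σwᵢ|x−xᵢ| + Σwᵢ|y−yᵢ|, so x and y are optimised independently as 1-D weighted medians.
Total weight W = 305; half = 152.5.
x-coordinate, sorted with cumulative weight:
  x=1 (E, w=35) cum 35
  x=7 (B, w=35) cum 70
  x=9 (A, w=110) cum 180  ← median
  x=11 (D, w=25) cum 205
  x=12 (C, w=100) cum 305
⇒ x* = 9
y-coordinate, sorted with cumulative weight:
  y=1 (C, w=100) cum 100
  y=1 (E, w=35) cum 135
  y=5 (A, w=110) cum 245  ← median
  y=7 (D, w=25) cum 270
  y=11 (B, w=35) cum 305
⇒ y* = 5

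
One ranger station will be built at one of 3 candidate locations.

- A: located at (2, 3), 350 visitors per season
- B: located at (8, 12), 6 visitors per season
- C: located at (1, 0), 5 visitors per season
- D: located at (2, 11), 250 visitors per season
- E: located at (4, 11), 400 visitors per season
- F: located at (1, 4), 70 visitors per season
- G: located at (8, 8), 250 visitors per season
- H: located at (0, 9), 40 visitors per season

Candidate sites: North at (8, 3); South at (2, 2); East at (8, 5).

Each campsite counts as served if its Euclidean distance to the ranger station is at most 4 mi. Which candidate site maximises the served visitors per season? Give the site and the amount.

South, covering 425

Coverage radius r = 4 mi; a point is covered iff (Δx)²+(Δy)² ≤ 4² = 16.
  North (8, 3): covers {none} → 0
  South (2, 2): covers {A, C, F} → 425
  East (8, 5): covers {G} → 250
Maximum coverage at South: 425 visitors per season.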